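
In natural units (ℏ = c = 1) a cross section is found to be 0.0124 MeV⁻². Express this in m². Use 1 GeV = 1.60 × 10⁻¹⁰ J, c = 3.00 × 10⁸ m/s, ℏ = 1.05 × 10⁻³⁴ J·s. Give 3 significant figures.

Area is [L]² = [E]⁻²·(ℏc)²; restore (ℏc)².
1 GeV⁻² → (ℏc)² × (1 GeV in J)⁻² = 3.88 × 10⁻³² m².
Convert the energy scale: 0.0124 MeV⁻² = 1.24 × 10⁴ GeV⁻².
Result: 1.24 × 10⁴ × 3.88 × 10⁻³² = 4.81 × 10⁻²⁸ m².

4.81 × 10⁻²⁸ m²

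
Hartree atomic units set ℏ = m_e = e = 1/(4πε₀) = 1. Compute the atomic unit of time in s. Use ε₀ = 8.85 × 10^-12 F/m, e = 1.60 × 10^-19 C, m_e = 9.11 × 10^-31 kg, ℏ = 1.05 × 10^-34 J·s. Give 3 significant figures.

2.40 × 10^-17 s

From ℏ = m_e = e = 1/(4πε₀) = 1 the time scale is τ_au = (4πε₀)²ℏ³/(m_e e⁴).
E_h = 4.38 × 10^-18 J
ℏ/E_h = 2.40 × 10^-17 s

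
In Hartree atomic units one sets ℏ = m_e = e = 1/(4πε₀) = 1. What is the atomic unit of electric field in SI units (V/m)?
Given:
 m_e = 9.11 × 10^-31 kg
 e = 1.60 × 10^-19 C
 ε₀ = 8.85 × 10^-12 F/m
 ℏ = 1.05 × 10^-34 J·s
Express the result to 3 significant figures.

5.20 × 10^11 V/m

E_au = E_h/(e a₀) = m_e²e⁵/((4πε₀)³ℏ⁴)
E_h = 4.38 × 10^-18 J
a₀ = 5.26 × 10^-11 m
E_h/(e·a₀) = 5.20 × 10^11 V/m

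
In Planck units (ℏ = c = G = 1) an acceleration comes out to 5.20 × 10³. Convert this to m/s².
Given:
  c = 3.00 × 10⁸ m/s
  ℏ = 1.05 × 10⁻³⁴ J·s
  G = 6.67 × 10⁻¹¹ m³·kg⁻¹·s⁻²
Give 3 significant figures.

2.91 × 10⁵⁵ m/s²

One Planck acceleration: a_P = √(c⁷/(ℏG)) = 5.59 × 10⁵¹ m/s².
5.20 × 10³ × 5.59 × 10⁵¹ m/s² = 2.91 × 10⁵⁵ m/s²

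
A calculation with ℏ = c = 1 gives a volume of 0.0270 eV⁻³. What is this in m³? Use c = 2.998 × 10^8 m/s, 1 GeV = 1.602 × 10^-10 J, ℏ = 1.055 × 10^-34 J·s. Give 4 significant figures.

Volume is [L]³ = [E]⁻³·(ℏc)³.
1 GeV⁻³ → (ℏc)³ × (1 GeV in J)⁻³ = 7.696 × 10^-48 m³.
Convert the energy scale: 0.0270 eV⁻³ = 2.70 × 10^25 GeV⁻³.
Result: 2.70 × 10^25 × 7.696 × 10^-48 = 2.078 × 10^-22 m³.

2.078 × 10^-22 m³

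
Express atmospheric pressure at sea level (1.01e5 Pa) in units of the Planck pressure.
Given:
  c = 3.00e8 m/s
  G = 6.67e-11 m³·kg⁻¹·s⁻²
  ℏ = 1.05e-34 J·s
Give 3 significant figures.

2.16e-109

Planck pressure: p_P = c⁷/(ℏG²) = 4.68e113 Pa.
1.01e5 / 4.68e113 = 2.16e-109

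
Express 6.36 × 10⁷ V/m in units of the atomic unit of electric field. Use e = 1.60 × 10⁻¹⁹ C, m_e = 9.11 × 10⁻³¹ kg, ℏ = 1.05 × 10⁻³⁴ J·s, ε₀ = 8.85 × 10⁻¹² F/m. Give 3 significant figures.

atomic unit of electric field: E_au = E_h/(e a₀) = m_e²e⁵/((4πε₀)³ℏ⁴) = 5.20 × 10¹¹ V/m.
6.36 × 10⁷ / 5.20 × 10¹¹ = 1.22 × 10⁻⁴

1.22 × 10⁻⁴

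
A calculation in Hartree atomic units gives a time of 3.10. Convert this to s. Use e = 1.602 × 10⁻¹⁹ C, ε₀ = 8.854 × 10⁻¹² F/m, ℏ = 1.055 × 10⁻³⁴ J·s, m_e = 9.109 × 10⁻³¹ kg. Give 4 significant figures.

7.511 × 10⁻¹⁷ s

One atomic unit of time: τ_au = (4πε₀)²ℏ³/(m_e e⁴) = 2.423 × 10⁻¹⁷ s.
3.10 × 2.423 × 10⁻¹⁷ s = 7.511 × 10⁻¹⁷ s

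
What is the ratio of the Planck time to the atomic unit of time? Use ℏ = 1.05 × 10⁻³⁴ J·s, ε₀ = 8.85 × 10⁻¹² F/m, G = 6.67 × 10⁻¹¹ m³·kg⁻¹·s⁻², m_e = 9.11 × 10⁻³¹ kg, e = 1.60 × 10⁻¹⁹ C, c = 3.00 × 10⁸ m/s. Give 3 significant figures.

2.24 × 10⁻²⁷

Planck time: t_P = √(ℏG/c⁵) = 5.37 × 10⁻⁴⁴ s
atomic unit of time: τ_au = (4πε₀)²ℏ³/(m_e e⁴) = 2.40 × 10⁻¹⁷ s
ratio = 5.37 × 10⁻⁴⁴ / 2.40 × 10⁻¹⁷ = 2.24 × 10⁻²⁷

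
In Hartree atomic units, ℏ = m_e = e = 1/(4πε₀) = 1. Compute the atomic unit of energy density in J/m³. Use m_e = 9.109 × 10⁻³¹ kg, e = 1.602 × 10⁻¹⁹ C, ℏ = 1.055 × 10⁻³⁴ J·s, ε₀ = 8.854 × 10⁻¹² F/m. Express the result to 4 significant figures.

From ℏ = m_e = e = 1/(4πε₀) = 1 the energy density scale is u_au = E_h/a₀³ = m_e⁴e¹⁰/((4πε₀)⁵ℏ⁸).
E_h = 4.354 × 10⁻¹⁸ J
a₀ = 5.297 × 10⁻¹¹ m
E_h/a₀³ = 2.929 × 10¹³ J/m³

2.929 × 10¹³ J/m³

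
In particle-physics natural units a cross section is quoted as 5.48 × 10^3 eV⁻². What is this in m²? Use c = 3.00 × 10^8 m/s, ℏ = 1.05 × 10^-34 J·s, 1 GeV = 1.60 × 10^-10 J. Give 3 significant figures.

2.12 × 10^-10 m²

Area is [L]² = [E]⁻²·(ℏc)²; restore (ℏc)².
1 GeV⁻² → (ℏc)² × (1 GeV in J)⁻² = 3.88 × 10^-32 m².
Convert the energy scale: 5.48 × 10^3 eV⁻² = 5.48 × 10^21 GeV⁻².
Result: 5.48 × 10^21 × 3.88 × 10^-32 = 2.12 × 10^-10 m².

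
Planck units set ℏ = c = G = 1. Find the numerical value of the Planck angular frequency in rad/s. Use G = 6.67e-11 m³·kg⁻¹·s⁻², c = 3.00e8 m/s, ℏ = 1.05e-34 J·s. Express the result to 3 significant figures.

1.86e43 rad/s

Dimensional analysis gives ω_P = √(c⁵/(ℏG)).
  = √(3.47e86)
  = 1.86e43 rad/s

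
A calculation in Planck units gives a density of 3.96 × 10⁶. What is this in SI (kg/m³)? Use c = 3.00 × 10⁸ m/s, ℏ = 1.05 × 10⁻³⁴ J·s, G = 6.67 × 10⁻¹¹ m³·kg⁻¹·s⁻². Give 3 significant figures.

2.06 × 10¹⁰³ kg/m³

One Planck density: ρ_P = c⁵/(ℏG²) = 5.20 × 10⁹⁶ kg/m³.
3.96 × 10⁶ × 5.20 × 10⁹⁶ kg/m³ = 2.06 × 10¹⁰³ kg/m³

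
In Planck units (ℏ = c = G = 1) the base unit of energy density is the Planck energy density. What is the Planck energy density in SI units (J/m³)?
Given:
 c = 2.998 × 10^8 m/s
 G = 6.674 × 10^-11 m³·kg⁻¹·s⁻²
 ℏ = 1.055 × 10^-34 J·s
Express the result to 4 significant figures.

u_P = c⁷/(ℏG²)
  = 2.177 × 10^59 / 4.699 × 10^-55
  = 4.632 × 10^113 J/m³

4.632 × 10^113 J/m³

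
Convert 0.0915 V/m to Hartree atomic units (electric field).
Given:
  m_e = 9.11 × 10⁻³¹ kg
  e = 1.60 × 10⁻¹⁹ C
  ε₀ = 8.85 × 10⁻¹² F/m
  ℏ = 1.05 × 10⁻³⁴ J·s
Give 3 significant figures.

1.76 × 10⁻¹³

atomic unit of electric field: E_au = E_h/(e a₀) = m_e²e⁵/((4πε₀)³ℏ⁴) = 5.20 × 10¹¹ V/m.
0.0915 / 5.20 × 10¹¹ = 1.76 × 10⁻¹³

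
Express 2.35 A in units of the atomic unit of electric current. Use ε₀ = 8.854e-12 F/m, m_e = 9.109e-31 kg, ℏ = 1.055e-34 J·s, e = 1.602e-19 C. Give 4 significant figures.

355.4

atomic unit of electric current: I_au = e E_h/ℏ = m_e e⁵/((4πε₀)²ℏ³) = 6.612e-3 A.
2.35 / 6.612e-3 = 355.4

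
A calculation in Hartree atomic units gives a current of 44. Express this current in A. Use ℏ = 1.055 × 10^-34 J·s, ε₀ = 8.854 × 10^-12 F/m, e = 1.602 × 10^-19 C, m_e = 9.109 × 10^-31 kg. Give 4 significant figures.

0.2909 A

One atomic unit of electric current: I_au = e E_h/ℏ = m_e e⁵/((4πε₀)²ℏ³) = 6.612 × 10^-3 A.
44 × 6.612 × 10^-3 A = 0.2909 A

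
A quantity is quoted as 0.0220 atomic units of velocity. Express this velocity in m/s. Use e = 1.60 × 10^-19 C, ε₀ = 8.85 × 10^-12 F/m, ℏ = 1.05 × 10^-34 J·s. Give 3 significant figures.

4.82 × 10^4 m/s

One atomic unit of velocity: v_au = e²/(4πε₀ℏ) = 2.19 × 10^6 m/s.
0.0220 × 2.19 × 10^6 m/s = 4.82 × 10^4 m/s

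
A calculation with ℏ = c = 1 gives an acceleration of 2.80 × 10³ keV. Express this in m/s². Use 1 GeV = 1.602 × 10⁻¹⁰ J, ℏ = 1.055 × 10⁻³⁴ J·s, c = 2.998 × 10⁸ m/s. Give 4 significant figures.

Acceleration is [L]/[T]² = c·[E]/ℏ.
1 GeV → c/ℏ × (1 GeV in J) = 4.552 × 10³² m/s².
Convert the energy scale: 2.80 × 10³ keV = 2.80 × 10⁻³ GeV.
Result: 2.80 × 10⁻³ × 4.552 × 10³² = 1.275 × 10³⁰ m/s².

1.275 × 10³⁰ m/s²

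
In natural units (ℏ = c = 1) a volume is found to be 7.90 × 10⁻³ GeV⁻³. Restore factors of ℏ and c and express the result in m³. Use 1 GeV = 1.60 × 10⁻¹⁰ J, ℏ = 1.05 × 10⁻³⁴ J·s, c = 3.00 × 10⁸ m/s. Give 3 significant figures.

6.03 × 10⁻⁵⁰ m³

Volume is [L]³ = [E]⁻³·(ℏc)³.
1 GeV⁻³ → (ℏc)³ × (1 GeV in J)⁻³ = 7.63 × 10⁻⁴⁸ m³.
Result: 7.90 × 10⁻³ × 7.63 × 10⁻⁴⁸ = 6.03 × 10⁻⁵⁰ m³.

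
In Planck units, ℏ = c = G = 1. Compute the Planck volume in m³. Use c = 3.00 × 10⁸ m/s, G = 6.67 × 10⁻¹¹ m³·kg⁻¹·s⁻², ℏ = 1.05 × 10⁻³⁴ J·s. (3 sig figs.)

4.18 × 10⁻¹⁰⁵ m³

Dimensional analysis gives V_P = (ℏG/c³)^(3/2).
  = √(1.75 × 10⁻²⁰⁹)
  = 4.18 × 10⁻¹⁰⁵ m³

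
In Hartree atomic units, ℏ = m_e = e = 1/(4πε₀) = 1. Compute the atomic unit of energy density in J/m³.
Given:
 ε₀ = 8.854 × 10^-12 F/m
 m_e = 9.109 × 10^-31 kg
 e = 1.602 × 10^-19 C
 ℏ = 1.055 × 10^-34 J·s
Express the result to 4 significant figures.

Dimensional analysis gives u_au = E_h/a₀³ = m_e⁴e¹⁰/((4πε₀)⁵ℏ⁸).
E_h = 4.354 × 10^-18 J
a₀ = 5.297 × 10^-11 m
E_h/a₀³ = 2.929 × 10^13 J/m³

2.929 × 10^13 J/m³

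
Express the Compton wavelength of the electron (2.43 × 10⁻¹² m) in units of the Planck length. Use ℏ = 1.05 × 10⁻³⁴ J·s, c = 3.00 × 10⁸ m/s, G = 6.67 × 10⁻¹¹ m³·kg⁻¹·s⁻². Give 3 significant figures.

1.51 × 10²³

Planck length: ℓ_P = √(ℏG/c³) = 1.61 × 10⁻³⁵ m.
2.43 × 10⁻¹² / 1.61 × 10⁻³⁵ = 1.51 × 10²³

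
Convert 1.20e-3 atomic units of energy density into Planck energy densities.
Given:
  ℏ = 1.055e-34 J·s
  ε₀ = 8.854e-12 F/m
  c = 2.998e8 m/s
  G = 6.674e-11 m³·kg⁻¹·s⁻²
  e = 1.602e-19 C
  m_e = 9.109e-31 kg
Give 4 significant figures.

atomic unit of energy density: u_au = E_h/a₀³ = m_e⁴e¹⁰/((4πε₀)⁵ℏ⁸) = 2.929e13 J/m³
Planck energy density: u_P = c⁷/(ℏG²) = 4.632e113 J/m³
1.20e-3 × 2.929e13 / 4.632e113 = 7.588e-104

7.588e-104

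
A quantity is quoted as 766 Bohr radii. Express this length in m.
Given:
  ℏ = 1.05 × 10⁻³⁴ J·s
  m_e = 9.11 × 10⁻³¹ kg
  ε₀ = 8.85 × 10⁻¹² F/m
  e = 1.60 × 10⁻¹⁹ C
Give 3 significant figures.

4.03 × 10⁻⁸ m

One Bohr radius: a₀ = 4πε₀ℏ²/(m_e e²) = 5.26 × 10⁻¹¹ m.
766 × 5.26 × 10⁻¹¹ m = 4.03 × 10⁻⁸ m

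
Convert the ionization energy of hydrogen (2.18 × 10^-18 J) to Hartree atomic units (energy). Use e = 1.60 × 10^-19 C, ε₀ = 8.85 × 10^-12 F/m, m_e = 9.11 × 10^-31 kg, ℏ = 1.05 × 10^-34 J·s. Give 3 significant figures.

hartree: E_h = m_e e⁴/(4πε₀ℏ)² = 4.38 × 10^-18 J.
2.18 × 10^-18 / 4.38 × 10^-18 = 0.498

0.498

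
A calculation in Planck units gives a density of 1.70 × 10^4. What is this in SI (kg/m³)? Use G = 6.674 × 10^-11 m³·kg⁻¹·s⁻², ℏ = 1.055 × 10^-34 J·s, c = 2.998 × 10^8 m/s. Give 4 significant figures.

One Planck density: ρ_P = c⁵/(ℏG²) = 5.154 × 10^96 kg/m³.
1.70 × 10^4 × 5.154 × 10^96 kg/m³ = 8.762 × 10^100 kg/m³

8.762 × 10^100 kg/m³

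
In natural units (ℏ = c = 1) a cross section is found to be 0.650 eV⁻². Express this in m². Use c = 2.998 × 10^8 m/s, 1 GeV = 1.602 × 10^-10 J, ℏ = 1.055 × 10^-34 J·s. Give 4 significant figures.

Area is [L]² = [E]⁻²·(ℏc)²; restore (ℏc)².
1 GeV⁻² → (ℏc)² × (1 GeV in J)⁻² = 3.898 × 10^-32 m².
Convert the energy scale: 0.650 eV⁻² = 6.50 × 10^17 GeV⁻².
Result: 6.50 × 10^17 × 3.898 × 10^-32 = 2.534 × 10^-14 m².

2.534 × 10^-14 m²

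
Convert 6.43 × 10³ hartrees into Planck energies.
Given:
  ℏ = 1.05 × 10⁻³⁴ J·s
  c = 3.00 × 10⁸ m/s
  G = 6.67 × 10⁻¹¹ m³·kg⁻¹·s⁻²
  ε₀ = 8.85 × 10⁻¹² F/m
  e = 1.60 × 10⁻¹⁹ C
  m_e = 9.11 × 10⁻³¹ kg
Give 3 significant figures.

hartree: E_h = m_e e⁴/(4πε₀ℏ)² = 4.38 × 10⁻¹⁸ J
Planck energy: E_P = √(ℏc⁵/G) = 1.96 × 10⁹ J
6.43 × 10³ × 4.38 × 10⁻¹⁸ / 1.96 × 10⁹ = 1.44 × 10⁻²³

1.44 × 10⁻²³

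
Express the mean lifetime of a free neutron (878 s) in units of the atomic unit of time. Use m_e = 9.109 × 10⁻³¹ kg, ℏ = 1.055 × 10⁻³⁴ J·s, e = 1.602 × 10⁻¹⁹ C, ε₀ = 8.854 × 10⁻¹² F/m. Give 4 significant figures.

atomic unit of time: τ_au = (4πε₀)²ℏ³/(m_e e⁴) = 2.423 × 10⁻¹⁷ s.
878 / 2.423 × 10⁻¹⁷ = 3.624 × 10¹⁹

3.624 × 10¹⁹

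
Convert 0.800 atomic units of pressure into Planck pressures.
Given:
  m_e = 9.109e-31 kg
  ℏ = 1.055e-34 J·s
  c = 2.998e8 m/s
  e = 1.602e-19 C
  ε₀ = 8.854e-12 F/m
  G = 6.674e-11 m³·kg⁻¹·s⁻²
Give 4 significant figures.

5.059e-101

atomic unit of pressure: P_au = E_h/a₀³ = m_e⁴e¹⁰/((4πε₀)⁵ℏ⁸) = 2.929e13 Pa
Planck pressure: p_P = c⁷/(ℏG²) = 4.632e113 Pa
0.800 × 2.929e13 / 4.632e113 = 5.059e-101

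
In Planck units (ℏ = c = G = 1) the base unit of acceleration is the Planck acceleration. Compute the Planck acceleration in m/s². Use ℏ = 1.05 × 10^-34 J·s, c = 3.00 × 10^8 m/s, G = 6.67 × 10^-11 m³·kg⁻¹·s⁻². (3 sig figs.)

5.59 × 10^51 m/s²

a_P = √(c⁷/(ℏG))
  = √(3.12 × 10^103)
  = 5.59 × 10^51 m/s²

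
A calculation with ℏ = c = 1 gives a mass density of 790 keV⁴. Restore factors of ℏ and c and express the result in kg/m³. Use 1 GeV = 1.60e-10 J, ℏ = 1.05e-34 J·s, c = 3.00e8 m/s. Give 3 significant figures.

Mass density is [E]/(c²[L]³) = [E]⁴/(ℏ³c⁵).
1 GeV⁴ → 1/(ℏ³c⁵) × (1 GeV in J)⁴ = 2.33e20 kg/m³.
Convert the energy scale: 790 keV⁴ = 7.90e-22 GeV⁴.
Result: 7.90e-22 × 2.33e20 = 0.184 kg/m³.

0.184 kg/m³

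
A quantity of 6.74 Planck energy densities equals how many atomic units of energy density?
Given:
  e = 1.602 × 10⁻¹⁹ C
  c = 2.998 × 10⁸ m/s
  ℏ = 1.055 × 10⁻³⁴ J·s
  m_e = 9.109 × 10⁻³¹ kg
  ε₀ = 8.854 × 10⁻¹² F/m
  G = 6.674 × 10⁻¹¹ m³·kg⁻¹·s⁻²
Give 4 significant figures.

1.066 × 10¹⁰¹

Planck energy density: u_P = c⁷/(ℏG²) = 4.632 × 10¹¹³ J/m³
atomic unit of energy density: u_au = E_h/a₀³ = m_e⁴e¹⁰/((4πε₀)⁵ℏ⁸) = 2.929 × 10¹³ J/m³
6.74 × 4.632 × 10¹¹³ / 2.929 × 10¹³ = 1.066 × 10¹⁰¹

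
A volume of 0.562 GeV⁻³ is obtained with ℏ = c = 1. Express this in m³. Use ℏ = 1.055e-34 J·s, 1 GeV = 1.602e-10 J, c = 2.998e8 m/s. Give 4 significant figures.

4.325e-48 m³

Volume is [L]³ = [E]⁻³·(ℏc)³.
1 GeV⁻³ → (ℏc)³ × (1 GeV in J)⁻³ = 7.696e-48 m³.
Result: 0.562 × 7.696e-48 = 4.325e-48 m³.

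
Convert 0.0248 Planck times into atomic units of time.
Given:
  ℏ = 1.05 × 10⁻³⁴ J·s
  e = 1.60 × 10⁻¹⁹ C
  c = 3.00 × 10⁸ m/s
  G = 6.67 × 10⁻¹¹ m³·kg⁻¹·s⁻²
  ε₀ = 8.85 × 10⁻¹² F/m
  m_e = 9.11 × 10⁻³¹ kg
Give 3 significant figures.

5.55 × 10⁻²⁹

Planck time: t_P = √(ℏG/c⁵) = 5.37 × 10⁻⁴⁴ s
atomic unit of time: τ_au = (4πε₀)²ℏ³/(m_e e⁴) = 2.40 × 10⁻¹⁷ s
0.0248 × 5.37 × 10⁻⁴⁴ / 2.40 × 10⁻¹⁷ = 5.55 × 10⁻²⁹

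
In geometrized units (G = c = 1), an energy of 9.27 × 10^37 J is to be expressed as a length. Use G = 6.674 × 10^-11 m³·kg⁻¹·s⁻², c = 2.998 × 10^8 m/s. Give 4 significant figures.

Energy → length via G/c⁴.
9.27 × 10^37 J × (G/c⁴) = 7.658 × 10^-7 m

7.658 × 10^-7 m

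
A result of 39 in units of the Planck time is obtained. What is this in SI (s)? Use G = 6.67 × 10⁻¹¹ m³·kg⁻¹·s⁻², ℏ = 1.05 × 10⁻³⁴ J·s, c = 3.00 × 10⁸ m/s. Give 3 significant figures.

2.09 × 10⁻⁴² s

One Planck time: t_P = √(ℏG/c⁵) = 5.37 × 10⁻⁴⁴ s.
39 × 5.37 × 10⁻⁴⁴ s = 2.09 × 10⁻⁴² s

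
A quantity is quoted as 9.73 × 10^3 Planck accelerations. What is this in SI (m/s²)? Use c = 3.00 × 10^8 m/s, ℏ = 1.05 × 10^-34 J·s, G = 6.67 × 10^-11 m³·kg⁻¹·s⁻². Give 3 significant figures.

5.44 × 10^55 m/s²

One Planck acceleration: a_P = √(c⁷/(ℏG)) = 5.59 × 10^51 m/s².
9.73 × 10^3 × 5.59 × 10^51 m/s² = 5.44 × 10^55 m/s²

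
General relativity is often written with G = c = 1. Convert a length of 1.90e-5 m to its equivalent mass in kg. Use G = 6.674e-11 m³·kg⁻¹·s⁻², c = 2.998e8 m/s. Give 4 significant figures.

2.559e22 kg

Length → mass via c²/G.
1.90e-5 m × (c²/G) = 2.559e22 kg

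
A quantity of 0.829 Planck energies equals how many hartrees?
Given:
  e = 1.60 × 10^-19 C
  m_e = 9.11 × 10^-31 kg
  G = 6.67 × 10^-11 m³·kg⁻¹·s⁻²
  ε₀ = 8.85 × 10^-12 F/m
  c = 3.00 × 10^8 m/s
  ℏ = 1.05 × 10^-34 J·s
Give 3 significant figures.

3.70 × 10^26

Planck energy: E_P = √(ℏc⁵/G) = 1.96 × 10^9 J
hartree: E_h = m_e e⁴/(4πε₀ℏ)² = 4.38 × 10^-18 J
0.829 × 1.96 × 10^9 / 4.38 × 10^-18 = 3.70 × 10^26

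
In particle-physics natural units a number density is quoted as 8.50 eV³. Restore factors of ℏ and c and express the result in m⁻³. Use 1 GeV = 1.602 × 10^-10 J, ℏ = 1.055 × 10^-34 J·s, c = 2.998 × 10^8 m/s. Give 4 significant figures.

Number density is [L]⁻³ = [E]³/(ℏc)³.
1 GeV³ → 1/(ℏc)³ × (1 GeV in J)³ = 1.299 × 10^47 m⁻³.
Convert the energy scale: 8.50 eV³ = 8.50 × 10^-27 GeV³.
Result: 8.50 × 10^-27 × 1.299 × 10^47 = 1.104 × 10^21 m⁻³.

1.104 × 10^21 m⁻³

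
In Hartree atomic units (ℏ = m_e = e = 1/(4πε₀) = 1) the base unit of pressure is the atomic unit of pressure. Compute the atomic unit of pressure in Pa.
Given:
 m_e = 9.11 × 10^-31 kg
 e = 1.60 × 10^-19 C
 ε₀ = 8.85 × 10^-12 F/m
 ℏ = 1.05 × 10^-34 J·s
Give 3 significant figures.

P_au = E_h/a₀³ = m_e⁴e¹⁰/((4πε₀)⁵ℏ⁸)
E_h = 4.38 × 10^-18 J
a₀ = 5.26 × 10^-11 m
E_h/a₀³ = 3.01 × 10^13 Pa

3.01 × 10^13 Pa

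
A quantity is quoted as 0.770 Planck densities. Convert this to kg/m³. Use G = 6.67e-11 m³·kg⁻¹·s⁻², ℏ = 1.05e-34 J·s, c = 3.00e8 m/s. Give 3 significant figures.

4.01e96 kg/m³

One Planck density: ρ_P = c⁵/(ℏG²) = 5.20e96 kg/m³.
0.770 × 5.20e96 kg/m³ = 4.01e96 kg/m³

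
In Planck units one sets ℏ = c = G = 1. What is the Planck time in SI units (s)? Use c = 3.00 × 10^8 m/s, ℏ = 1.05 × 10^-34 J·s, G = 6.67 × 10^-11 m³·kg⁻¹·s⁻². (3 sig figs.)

t_P = √(ℏG/c⁵)
  = √(2.88 × 10^-87)
  = 5.37 × 10^-44 s

5.37 × 10^-44 s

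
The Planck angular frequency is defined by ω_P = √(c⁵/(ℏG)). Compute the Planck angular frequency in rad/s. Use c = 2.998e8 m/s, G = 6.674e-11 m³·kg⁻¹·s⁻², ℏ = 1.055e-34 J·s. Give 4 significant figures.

1.855e43 rad/s

ω_P = √(c⁵/(ℏG))
  = √(3.440e86)
  = 1.855e43 rad/s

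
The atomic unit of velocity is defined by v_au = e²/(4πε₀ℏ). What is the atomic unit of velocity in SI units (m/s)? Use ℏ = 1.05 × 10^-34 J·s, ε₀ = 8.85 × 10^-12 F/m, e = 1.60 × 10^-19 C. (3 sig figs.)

2.19 × 10^6 m/s

v_au = e²/(4πε₀ℏ)
  = 2.56 × 10^-38 / 1.17 × 10^-44
  = 2.19 × 10^6 m/s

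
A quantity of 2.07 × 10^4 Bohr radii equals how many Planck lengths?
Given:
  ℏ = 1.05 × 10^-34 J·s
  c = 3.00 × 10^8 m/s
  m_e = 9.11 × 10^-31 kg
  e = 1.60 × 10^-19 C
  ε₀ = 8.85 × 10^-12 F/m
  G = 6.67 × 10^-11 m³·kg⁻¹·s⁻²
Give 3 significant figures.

6.76 × 10^28

Bohr radius: a₀ = 4πε₀ℏ²/(m_e e²) = 5.26 × 10^-11 m
Planck length: ℓ_P = √(ℏG/c³) = 1.61 × 10^-35 m
2.07 × 10^4 × 5.26 × 10^-11 / 1.61 × 10^-35 = 6.76 × 10^28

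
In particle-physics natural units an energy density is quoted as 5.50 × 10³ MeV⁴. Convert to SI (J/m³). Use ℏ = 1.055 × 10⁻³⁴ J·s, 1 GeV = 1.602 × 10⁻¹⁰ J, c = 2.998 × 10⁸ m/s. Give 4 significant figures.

1.145 × 10²⁹ J/m³

[E]/[L]³ = [E]⁴/(ℏc)³; restore (ℏc)⁻³.
1 GeV⁴ → 1/(ℏc)³ × (1 GeV in J)⁴ = 2.082 × 10³⁷ J/m³.
Convert the energy scale: 5.50 × 10³ MeV⁴ = 5.50 × 10⁻⁹ GeV⁴.
Result: 5.50 × 10⁻⁹ × 2.082 × 10³⁷ = 1.145 × 10²⁹ J/m³.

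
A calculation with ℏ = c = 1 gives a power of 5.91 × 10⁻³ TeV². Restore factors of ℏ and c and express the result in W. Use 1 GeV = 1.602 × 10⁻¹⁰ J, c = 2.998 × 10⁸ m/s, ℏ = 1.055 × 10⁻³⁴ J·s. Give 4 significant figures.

1.438 × 10¹⁸ W

Power is [E]/[T] = [E]²/ℏ.
1 GeV² → 1/ℏ × (1 GeV in J)² = 2.433 × 10¹⁴ W.
Convert the energy scale: 5.91 × 10⁻³ TeV² = 5.91 × 10³ GeV².
Result: 5.91 × 10³ × 2.433 × 10¹⁴ = 1.438 × 10¹⁸ W.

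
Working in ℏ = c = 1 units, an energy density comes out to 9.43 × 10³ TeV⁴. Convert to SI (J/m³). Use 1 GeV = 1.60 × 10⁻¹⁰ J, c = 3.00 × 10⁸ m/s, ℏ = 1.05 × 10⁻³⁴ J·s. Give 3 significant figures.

1.98 × 10⁵³ J/m³

[E]/[L]³ = [E]⁴/(ℏc)³; restore (ℏc)⁻³.
1 GeV⁴ → 1/(ℏc)³ × (1 GeV in J)⁴ = 2.10 × 10³⁷ J/m³.
Convert the energy scale: 9.43 × 10³ TeV⁴ = 9.43 × 10¹⁵ GeV⁴.
Result: 9.43 × 10¹⁵ × 2.10 × 10³⁷ = 1.98 × 10⁵³ J/m³.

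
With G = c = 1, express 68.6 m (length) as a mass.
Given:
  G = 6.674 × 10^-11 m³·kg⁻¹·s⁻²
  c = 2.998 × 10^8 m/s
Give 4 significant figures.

Length → mass via c²/G.
68.6 m × (c²/G) = 9.238 × 10^28 kg

9.238 × 10^28 kg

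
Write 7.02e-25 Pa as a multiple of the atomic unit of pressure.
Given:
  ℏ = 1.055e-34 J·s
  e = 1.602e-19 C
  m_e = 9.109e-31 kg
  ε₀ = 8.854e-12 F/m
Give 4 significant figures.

atomic unit of pressure: P_au = E_h/a₀³ = m_e⁴e¹⁰/((4πε₀)⁵ℏ⁸) = 2.929e13 Pa.
7.02e-25 / 2.929e13 = 2.397e-38

2.397e-38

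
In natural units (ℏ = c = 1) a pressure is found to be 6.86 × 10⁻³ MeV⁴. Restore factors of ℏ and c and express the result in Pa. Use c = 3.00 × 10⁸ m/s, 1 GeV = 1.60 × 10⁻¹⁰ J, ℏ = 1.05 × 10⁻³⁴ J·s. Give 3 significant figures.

Pressure is [E]/[L]³ = [E]⁴/(ℏc)³.
1 GeV⁴ → 1/(ℏc)³ × (1 GeV in J)⁴ = 2.10 × 10³⁷ Pa.
Convert the energy scale: 6.86 × 10⁻³ MeV⁴ = 6.86 × 10⁻¹⁵ GeV⁴.
Result: 6.86 × 10⁻¹⁵ × 2.10 × 10³⁷ = 1.44 × 10²³ Pa.

1.44 × 10²³ Pa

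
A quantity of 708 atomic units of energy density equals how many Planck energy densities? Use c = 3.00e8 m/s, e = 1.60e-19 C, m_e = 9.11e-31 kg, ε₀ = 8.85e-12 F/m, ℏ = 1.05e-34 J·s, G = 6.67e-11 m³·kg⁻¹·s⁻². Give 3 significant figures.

4.56e-98

atomic unit of energy density: u_au = E_h/a₀³ = m_e⁴e¹⁰/((4πε₀)⁵ℏ⁸) = 3.01e13 J/m³
Planck energy density: u_P = c⁷/(ℏG²) = 4.68e113 J/m³
708 × 3.01e13 / 4.68e113 = 4.56e-98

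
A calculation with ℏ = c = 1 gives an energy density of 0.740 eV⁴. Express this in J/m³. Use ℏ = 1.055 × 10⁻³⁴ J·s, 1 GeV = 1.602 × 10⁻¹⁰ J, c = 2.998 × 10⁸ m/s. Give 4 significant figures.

[E]/[L]³ = [E]⁴/(ℏc)³; restore (ℏc)⁻³.
1 GeV⁴ → 1/(ℏc)³ × (1 GeV in J)⁴ = 2.082 × 10³⁷ J/m³.
Convert the energy scale: 0.740 eV⁴ = 7.40 × 10⁻³⁷ GeV⁴.
Result: 7.40 × 10⁻³⁷ × 2.082 × 10³⁷ = 15.40 J/m³.

15.40 J/m³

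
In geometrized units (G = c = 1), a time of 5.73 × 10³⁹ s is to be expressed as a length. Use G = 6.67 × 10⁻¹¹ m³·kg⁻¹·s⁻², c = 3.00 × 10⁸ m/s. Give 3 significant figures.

Time → length via c.
5.73 × 10³⁹ s × (c) = 1.72 × 10⁴⁸ m

1.72 × 10⁴⁸ m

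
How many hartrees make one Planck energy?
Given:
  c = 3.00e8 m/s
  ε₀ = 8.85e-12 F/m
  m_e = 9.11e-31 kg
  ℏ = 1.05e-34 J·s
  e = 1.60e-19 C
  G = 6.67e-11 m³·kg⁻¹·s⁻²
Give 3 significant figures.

4.47e26

Planck energy: E_P = √(ℏc⁵/G) = 1.96e9 J
hartree: E_h = m_e e⁴/(4πε₀ℏ)² = 4.38e-18 J
ratio = 1.96e9 / 4.38e-18 = 4.47e26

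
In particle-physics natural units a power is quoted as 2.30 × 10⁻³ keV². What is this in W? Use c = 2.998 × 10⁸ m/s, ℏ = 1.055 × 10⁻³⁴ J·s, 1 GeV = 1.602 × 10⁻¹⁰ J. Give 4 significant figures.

0.5595 W

Power is [E]/[T] = [E]²/ℏ.
1 GeV² → 1/ℏ × (1 GeV in J)² = 2.433 × 10¹⁴ W.
Convert the energy scale: 2.30 × 10⁻³ keV² = 2.30 × 10⁻¹⁵ GeV².
Result: 2.30 × 10⁻¹⁵ × 2.433 × 10¹⁴ = 0.5595 W.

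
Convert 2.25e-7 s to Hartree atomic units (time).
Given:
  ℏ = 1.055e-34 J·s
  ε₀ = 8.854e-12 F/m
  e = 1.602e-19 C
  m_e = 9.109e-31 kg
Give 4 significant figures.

9.286e9

atomic unit of time: τ_au = (4πε₀)²ℏ³/(m_e e⁴) = 2.423e-17 s.
2.25e-7 / 2.423e-17 = 9.286e9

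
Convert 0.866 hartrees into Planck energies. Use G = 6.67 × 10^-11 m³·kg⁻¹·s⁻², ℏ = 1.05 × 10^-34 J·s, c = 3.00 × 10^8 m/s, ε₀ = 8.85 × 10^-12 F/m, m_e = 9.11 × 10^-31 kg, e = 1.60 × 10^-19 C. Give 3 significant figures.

hartree: E_h = m_e e⁴/(4πε₀ℏ)² = 4.38 × 10^-18 J
Planck energy: E_P = √(ℏc⁵/G) = 1.96 × 10^9 J
0.866 × 4.38 × 10^-18 / 1.96 × 10^9 = 1.94 × 10^-27

1.94 × 10^-27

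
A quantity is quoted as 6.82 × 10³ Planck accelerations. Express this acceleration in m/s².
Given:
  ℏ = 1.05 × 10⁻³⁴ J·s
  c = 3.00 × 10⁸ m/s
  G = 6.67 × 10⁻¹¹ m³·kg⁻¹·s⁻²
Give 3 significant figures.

One Planck acceleration: a_P = √(c⁷/(ℏG)) = 5.59 × 10⁵¹ m/s².
6.82 × 10³ × 5.59 × 10⁵¹ m/s² = 3.81 × 10⁵⁵ m/s²

3.81 × 10⁵⁵ m/s²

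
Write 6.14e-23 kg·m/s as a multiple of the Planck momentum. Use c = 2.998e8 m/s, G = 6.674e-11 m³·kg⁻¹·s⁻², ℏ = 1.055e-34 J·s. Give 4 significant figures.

9.408e-24

Planck momentum: p_P = √(ℏc³/G) = 6.527 kg·m/s.
6.14e-23 / 6.527 = 9.408e-24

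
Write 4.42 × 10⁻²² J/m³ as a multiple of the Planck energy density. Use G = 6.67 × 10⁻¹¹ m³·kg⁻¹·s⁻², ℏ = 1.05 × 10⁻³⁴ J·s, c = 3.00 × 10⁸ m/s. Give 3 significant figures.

Planck energy density: u_P = c⁷/(ℏG²) = 4.68 × 10¹¹³ J/m³.
4.42 × 10⁻²² / 4.68 × 10¹¹³ = 9.44 × 10⁻¹³⁶

9.44 × 10⁻¹³⁶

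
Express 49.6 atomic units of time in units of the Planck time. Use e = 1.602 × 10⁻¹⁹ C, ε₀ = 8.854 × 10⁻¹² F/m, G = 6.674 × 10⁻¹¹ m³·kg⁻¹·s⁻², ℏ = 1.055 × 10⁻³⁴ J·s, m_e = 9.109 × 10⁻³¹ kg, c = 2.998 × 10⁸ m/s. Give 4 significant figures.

2.229 × 10²⁸

atomic unit of time: τ_au = (4πε₀)²ℏ³/(m_e e⁴) = 2.423 × 10⁻¹⁷ s
Planck time: t_P = √(ℏG/c⁵) = 5.392 × 10⁻⁴⁴ s
49.6 × 2.423 × 10⁻¹⁷ / 5.392 × 10⁻⁴⁴ = 2.229 × 10²⁸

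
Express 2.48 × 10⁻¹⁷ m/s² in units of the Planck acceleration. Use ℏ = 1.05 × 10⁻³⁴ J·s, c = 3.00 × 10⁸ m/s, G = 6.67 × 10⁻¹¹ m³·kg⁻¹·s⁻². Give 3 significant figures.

4.44 × 10⁻⁶⁹

Planck acceleration: a_P = √(c⁷/(ℏG)) = 5.59 × 10⁵¹ m/s².
2.48 × 10⁻¹⁷ / 5.59 × 10⁵¹ = 4.44 × 10⁻⁶⁹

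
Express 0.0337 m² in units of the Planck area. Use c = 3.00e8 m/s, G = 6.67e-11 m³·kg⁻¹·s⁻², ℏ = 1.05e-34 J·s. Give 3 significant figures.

Planck area: A_P = ℏG/c³ = 2.59e-70 m².
0.0337 / 2.59e-70 = 1.30e68

1.30e68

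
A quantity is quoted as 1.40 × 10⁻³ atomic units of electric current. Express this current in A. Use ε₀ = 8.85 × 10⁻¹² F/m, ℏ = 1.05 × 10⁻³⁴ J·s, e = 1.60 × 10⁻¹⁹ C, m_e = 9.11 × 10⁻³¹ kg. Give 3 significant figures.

9.34 × 10⁻⁶ A

One atomic unit of electric current: I_au = e E_h/ℏ = m_e e⁵/((4πε₀)²ℏ³) = 6.67 × 10⁻³ A.
1.40 × 10⁻³ × 6.67 × 10⁻³ A = 9.34 × 10⁻⁶ A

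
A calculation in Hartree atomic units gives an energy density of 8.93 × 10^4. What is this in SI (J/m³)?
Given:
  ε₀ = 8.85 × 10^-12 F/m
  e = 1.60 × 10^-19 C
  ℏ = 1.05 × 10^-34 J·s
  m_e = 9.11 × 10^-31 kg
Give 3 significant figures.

2.69 × 10^18 J/m³

One atomic unit of energy density: u_au = E_h/a₀³ = m_e⁴e¹⁰/((4πε₀)⁵ℏ⁸) = 3.01 × 10^13 J/m³.
8.93 × 10^4 × 3.01 × 10^13 J/m³ = 2.69 × 10^18 J/m³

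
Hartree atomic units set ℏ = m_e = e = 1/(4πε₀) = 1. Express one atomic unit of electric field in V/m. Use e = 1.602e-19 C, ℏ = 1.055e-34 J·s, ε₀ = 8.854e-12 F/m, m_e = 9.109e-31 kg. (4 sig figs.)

5.131e11 V/m

Dimensional analysis gives E_au = E_h/(e a₀) = m_e²e⁵/((4πε₀)³ℏ⁴).
E_h = 4.354e-18 J
a₀ = 5.297e-11 m
E_h/(e·a₀) = 5.131e11 V/m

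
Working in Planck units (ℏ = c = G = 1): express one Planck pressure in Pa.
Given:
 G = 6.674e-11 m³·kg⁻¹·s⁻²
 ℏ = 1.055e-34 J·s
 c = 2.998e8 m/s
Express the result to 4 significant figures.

Dimensional analysis gives p_P = c⁷/(ℏG²).
  = 2.177e59 / 4.699e-55
  = 4.632e113 Pa

4.632e113 Pa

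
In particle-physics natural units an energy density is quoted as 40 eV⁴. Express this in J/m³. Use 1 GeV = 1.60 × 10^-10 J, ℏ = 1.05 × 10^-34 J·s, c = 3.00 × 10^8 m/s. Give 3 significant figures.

839 J/m³

[E]/[L]³ = [E]⁴/(ℏc)³; restore (ℏc)⁻³.
1 GeV⁴ → 1/(ℏc)³ × (1 GeV in J)⁴ = 2.10 × 10^37 J/m³.
Convert the energy scale: 40 eV⁴ = 4.00 × 10^-35 GeV⁴.
Result: 4.00 × 10^-35 × 2.10 × 10^37 = 839 J/m³.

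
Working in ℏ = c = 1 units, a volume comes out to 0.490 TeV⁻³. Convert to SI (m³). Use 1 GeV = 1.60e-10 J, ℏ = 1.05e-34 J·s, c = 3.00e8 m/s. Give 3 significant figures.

3.74e-57 m³

Volume is [L]³ = [E]⁻³·(ℏc)³.
1 GeV⁻³ → (ℏc)³ × (1 GeV in J)⁻³ = 7.63e-48 m³.
Convert the energy scale: 0.490 TeV⁻³ = 4.90e-10 GeV⁻³.
Result: 4.90e-10 × 7.63e-48 = 3.74e-57 m³.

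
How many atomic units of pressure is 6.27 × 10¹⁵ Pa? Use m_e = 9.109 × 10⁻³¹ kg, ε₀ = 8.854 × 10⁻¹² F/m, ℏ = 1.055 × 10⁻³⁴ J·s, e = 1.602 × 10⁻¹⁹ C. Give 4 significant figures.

atomic unit of pressure: P_au = E_h/a₀³ = m_e⁴e¹⁰/((4πε₀)⁵ℏ⁸) = 2.929 × 10¹³ Pa.
6.27 × 10¹⁵ / 2.929 × 10¹³ = 214.1

214.1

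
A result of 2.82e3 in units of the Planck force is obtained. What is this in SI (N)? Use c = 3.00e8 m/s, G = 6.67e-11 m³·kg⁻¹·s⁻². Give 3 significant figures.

One Planck force: F_P = c⁴/G = 1.21e44 N.
2.82e3 × 1.21e44 N = 3.42e47 N

3.42e47 N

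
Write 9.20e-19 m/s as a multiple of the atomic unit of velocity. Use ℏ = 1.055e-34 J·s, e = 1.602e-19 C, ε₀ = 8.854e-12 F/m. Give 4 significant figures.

4.208e-25

atomic unit of velocity: v_au = e²/(4πε₀ℏ) = 2.186e6 m/s.
9.20e-19 / 2.186e6 = 4.208e-25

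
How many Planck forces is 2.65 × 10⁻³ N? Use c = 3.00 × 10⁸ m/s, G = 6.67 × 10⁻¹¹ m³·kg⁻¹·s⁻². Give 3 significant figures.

Planck force: F_P = c⁴/G = 1.21 × 10⁴⁴ N.
2.65 × 10⁻³ / 1.21 × 10⁴⁴ = 2.18 × 10⁻⁴⁷

2.18 × 10⁻⁴⁷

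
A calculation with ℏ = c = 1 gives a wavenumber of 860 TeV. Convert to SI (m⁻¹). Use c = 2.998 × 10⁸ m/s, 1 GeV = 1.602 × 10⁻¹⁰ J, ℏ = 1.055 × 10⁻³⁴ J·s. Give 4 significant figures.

Inverse length is [E]/(ℏc).
1 GeV → 1/(ℏc) × (1 GeV in J) = 5.065 × 10¹⁵ m⁻¹.
Convert the energy scale: 860 TeV = 8.60 × 10⁵ GeV.
Result: 8.60 × 10⁵ × 5.065 × 10¹⁵ = 4.356 × 10²¹ m⁻¹.

4.356 × 10²¹ m⁻¹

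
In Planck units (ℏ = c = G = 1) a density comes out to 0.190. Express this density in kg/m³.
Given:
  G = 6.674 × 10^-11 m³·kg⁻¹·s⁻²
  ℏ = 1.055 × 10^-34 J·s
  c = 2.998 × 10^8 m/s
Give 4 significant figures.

One Planck density: ρ_P = c⁵/(ℏG²) = 5.154 × 10^96 kg/m³.
0.190 × 5.154 × 10^96 kg/m³ = 9.792 × 10^95 kg/m³

9.792 × 10^95 kg/m³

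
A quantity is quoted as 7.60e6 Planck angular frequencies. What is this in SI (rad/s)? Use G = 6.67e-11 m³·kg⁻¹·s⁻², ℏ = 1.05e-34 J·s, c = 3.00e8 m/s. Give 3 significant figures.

One Planck angular frequency: ω_P = √(c⁵/(ℏG)) = 1.86e43 rad/s.
7.60e6 × 1.86e43 rad/s = 1.42e50 rad/s

1.42e50 rad/s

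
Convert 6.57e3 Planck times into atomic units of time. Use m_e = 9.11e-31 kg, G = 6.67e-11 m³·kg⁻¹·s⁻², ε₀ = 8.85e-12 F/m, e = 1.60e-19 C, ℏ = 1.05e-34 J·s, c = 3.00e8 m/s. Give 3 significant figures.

Planck time: t_P = √(ℏG/c⁵) = 5.37e-44 s
atomic unit of time: τ_au = (4πε₀)²ℏ³/(m_e e⁴) = 2.40e-17 s
6.57e3 × 5.37e-44 / 2.40e-17 = 1.47e-23

1.47e-23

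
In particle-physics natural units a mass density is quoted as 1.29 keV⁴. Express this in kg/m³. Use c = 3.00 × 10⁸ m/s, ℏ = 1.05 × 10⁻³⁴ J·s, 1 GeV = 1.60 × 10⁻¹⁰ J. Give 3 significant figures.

Mass density is [E]/(c²[L]³) = [E]⁴/(ℏ³c⁵).
1 GeV⁴ → 1/(ℏ³c⁵) × (1 GeV in J)⁴ = 2.33 × 10²⁰ kg/m³.
Convert the energy scale: 1.29 keV⁴ = 1.29 × 10⁻²⁴ GeV⁴.
Result: 1.29 × 10⁻²⁴ × 2.33 × 10²⁰ = 3.01 × 10⁻⁴ kg/m³.

3.01 × 10⁻⁴ kg/m³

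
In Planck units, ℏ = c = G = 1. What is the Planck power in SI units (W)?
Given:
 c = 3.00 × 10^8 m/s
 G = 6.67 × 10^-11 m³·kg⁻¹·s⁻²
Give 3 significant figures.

Dimensional analysis gives P_P = c⁵/G.
  = 2.43 × 10^42 / 6.67 × 10^-11
  = 3.64 × 10^52 W

3.64 × 10^52 W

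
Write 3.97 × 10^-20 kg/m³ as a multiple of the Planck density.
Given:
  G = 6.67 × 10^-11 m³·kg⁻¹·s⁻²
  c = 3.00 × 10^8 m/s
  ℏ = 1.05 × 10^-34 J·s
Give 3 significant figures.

Planck density: ρ_P = c⁵/(ℏG²) = 5.20 × 10^96 kg/m³.
3.97 × 10^-20 / 5.20 × 10^96 = 7.63 × 10^-117

7.63 × 10^-117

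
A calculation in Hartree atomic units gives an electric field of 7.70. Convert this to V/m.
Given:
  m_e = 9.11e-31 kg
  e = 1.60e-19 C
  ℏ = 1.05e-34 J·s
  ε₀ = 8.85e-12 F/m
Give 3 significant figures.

4.01e12 V/m

One atomic unit of electric field: E_au = E_h/(e a₀) = m_e²e⁵/((4πε₀)³ℏ⁴) = 5.20e11 V/m.
7.70 × 5.20e11 V/m = 4.01e12 V/m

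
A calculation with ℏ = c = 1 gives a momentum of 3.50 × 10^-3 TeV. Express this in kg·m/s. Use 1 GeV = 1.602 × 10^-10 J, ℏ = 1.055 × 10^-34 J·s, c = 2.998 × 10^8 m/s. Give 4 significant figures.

1.870 × 10^-18 kg·m/s

Momentum is [E]/c; divide by c.
1 GeV → 1/c × (1 GeV in J) = 5.344 × 10^-19 kg·m/s.
Convert the energy scale: 3.50 × 10^-3 TeV = 3.50 GeV.
Result: 3.50 × 5.344 × 10^-19 = 1.870 × 10^-18 kg·m/s.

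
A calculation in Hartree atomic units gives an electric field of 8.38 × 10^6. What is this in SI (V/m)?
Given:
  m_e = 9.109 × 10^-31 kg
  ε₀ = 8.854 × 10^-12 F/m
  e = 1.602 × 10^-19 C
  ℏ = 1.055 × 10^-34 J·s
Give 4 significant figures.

4.300 × 10^18 V/m

One atomic unit of electric field: E_au = E_h/(e a₀) = m_e²e⁵/((4πε₀)³ℏ⁴) = 5.131 × 10^11 V/m.
8.38 × 10^6 × 5.131 × 10^11 V/m = 4.300 × 10^18 V/m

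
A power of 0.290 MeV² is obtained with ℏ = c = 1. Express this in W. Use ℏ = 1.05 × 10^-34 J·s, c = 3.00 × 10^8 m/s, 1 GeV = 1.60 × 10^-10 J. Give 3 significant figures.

Power is [E]/[T] = [E]²/ℏ.
1 GeV² → 1/ℏ × (1 GeV in J)² = 2.44 × 10^14 W.
Convert the energy scale: 0.290 MeV² = 2.90 × 10^-7 GeV².
Result: 2.90 × 10^-7 × 2.44 × 10^14 = 7.07 × 10^7 W.

7.07 × 10^7 W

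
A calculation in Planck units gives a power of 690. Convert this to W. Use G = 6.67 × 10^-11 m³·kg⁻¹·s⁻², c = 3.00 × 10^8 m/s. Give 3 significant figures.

2.51 × 10^55 W

One Planck power: P_P = c⁵/G = 3.64 × 10^52 W.
690 × 3.64 × 10^52 W = 2.51 × 10^55 W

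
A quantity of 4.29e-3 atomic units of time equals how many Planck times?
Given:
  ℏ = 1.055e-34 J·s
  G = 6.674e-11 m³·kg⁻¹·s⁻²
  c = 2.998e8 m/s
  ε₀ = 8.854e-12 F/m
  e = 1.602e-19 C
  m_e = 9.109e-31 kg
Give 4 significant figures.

atomic unit of time: τ_au = (4πε₀)²ℏ³/(m_e e⁴) = 2.423e-17 s
Planck time: t_P = √(ℏG/c⁵) = 5.392e-44 s
4.29e-3 × 2.423e-17 / 5.392e-44 = 1.928e24

1.928e24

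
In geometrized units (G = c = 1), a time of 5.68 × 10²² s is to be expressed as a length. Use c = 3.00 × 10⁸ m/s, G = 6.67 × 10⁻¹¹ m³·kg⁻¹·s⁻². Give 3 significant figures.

1.70 × 10³¹ m

Time → length via c.
5.68 × 10²² s × (c) = 1.70 × 10³¹ m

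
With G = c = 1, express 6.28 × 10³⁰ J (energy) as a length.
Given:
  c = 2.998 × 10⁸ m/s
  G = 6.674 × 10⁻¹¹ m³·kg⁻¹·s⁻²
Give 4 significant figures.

Energy → length via G/c⁴.
6.28 × 10³⁰ J × (G/c⁴) = 5.188 × 10⁻¹⁴ m

5.188 × 10⁻¹⁴ m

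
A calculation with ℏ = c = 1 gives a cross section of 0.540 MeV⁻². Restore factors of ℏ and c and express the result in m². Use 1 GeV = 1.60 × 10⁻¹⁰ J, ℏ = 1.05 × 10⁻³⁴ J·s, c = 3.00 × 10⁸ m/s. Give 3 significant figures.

Area is [L]² = [E]⁻²·(ℏc)²; restore (ℏc)².
1 GeV⁻² → (ℏc)² × (1 GeV in J)⁻² = 3.88 × 10⁻³² m².
Convert the energy scale: 0.540 MeV⁻² = 5.40 × 10⁵ GeV⁻².
Result: 5.40 × 10⁵ × 3.88 × 10⁻³² = 2.09 × 10⁻²⁶ m².

2.09 × 10⁻²⁶ m²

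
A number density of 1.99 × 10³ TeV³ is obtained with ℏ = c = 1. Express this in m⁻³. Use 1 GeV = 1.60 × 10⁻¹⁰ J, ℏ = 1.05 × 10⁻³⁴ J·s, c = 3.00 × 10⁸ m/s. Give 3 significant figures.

Number density is [L]⁻³ = [E]³/(ℏc)³.
1 GeV³ → 1/(ℏc)³ × (1 GeV in J)³ = 1.31 × 10⁴⁷ m⁻³.
Convert the energy scale: 1.99 × 10³ TeV³ = 1.99 × 10¹² GeV³.
Result: 1.99 × 10¹² × 1.31 × 10⁴⁷ = 2.61 × 10⁵⁹ m⁻³.

2.61 × 10⁵⁹ m⁻³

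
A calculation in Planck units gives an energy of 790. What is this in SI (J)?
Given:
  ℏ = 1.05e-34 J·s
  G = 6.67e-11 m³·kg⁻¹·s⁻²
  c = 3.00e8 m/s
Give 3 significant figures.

One Planck energy: E_P = √(ℏc⁵/G) = 1.96e9 J.
790 × 1.96e9 J = 1.55e12 J

1.55e12 J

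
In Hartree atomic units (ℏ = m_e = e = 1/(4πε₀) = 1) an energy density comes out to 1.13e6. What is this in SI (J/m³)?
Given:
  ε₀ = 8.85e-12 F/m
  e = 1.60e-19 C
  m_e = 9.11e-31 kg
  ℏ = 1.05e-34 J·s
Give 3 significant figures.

3.40e19 J/m³

One atomic unit of energy density: u_au = E_h/a₀³ = m_e⁴e¹⁰/((4πε₀)⁵ℏ⁸) = 3.01e13 J/m³.
1.13e6 × 3.01e13 J/m³ = 3.40e19 J/m³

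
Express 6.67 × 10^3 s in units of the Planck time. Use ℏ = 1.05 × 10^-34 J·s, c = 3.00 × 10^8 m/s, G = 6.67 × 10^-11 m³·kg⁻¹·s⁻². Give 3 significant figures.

1.24 × 10^47

Planck time: t_P = √(ℏG/c⁵) = 5.37 × 10^-44 s.
6.67 × 10^3 / 5.37 × 10^-44 = 1.24 × 10^47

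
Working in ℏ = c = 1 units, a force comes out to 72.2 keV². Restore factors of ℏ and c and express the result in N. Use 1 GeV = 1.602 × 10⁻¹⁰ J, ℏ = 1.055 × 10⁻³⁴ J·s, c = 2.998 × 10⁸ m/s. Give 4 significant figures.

Force is [E]/[L] = [E]²/(ℏc); restore (ℏc)⁻¹.
1 GeV² → 1/(ℏc) × (1 GeV in J)² = 8.114 × 10⁵ N.
Convert the energy scale: 72.2 keV² = 7.22 × 10⁻¹¹ GeV².
Result: 7.22 × 10⁻¹¹ × 8.114 × 10⁵ = 5.858 × 10⁻⁵ N.

5.858 × 10⁻⁵ N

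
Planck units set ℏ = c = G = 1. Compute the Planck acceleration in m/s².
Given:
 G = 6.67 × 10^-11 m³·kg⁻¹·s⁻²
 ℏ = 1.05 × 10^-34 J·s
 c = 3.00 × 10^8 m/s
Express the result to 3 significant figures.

5.59 × 10^51 m/s²

Dimensional analysis gives a_P = √(c⁷/(ℏG)).
  = √(3.12 × 10^103)
  = 5.59 × 10^51 m/s²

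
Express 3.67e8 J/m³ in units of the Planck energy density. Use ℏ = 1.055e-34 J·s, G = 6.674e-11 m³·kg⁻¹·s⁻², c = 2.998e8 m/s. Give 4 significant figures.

Planck energy density: u_P = c⁷/(ℏG²) = 4.632e113 J/m³.
3.67e8 / 4.632e113 = 7.923e-106

7.923e-106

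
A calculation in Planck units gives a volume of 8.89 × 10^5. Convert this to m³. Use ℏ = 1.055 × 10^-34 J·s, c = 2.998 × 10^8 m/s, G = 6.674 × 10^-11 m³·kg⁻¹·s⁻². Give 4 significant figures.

One Planck volume: V_P = (ℏG/c³)^(3/2) = 4.224 × 10^-105 m³.
8.89 × 10^5 × 4.224 × 10^-105 m³ = 3.755 × 10^-99 m³

3.755 × 10^-99 m³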